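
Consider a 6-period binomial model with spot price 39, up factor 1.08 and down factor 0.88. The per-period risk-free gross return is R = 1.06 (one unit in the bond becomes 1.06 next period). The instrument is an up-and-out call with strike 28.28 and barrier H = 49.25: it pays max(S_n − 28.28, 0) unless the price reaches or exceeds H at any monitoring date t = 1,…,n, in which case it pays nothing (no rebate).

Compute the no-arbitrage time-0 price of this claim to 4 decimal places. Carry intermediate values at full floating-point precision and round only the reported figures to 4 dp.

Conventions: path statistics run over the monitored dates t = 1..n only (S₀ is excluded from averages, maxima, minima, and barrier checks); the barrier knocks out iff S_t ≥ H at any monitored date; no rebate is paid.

With p* = (R−d)/(u−d) = 0.9000, sum probability × payoff across the paths and divide by R^6.
Enumerate all 2^6 = 64 price paths (U = up ×1.08, D = down ×0.88); each path with k up-moves has probability p*^k·(1−p*)^(6−k).
DDDDDD: M=34.3200, payoff=0.0000, prob=0.000001
UDDDDD: M=42.1200, payoff=0.0000, prob=0.000009
DUDDDD: M=37.0656, payoff=0.0000, prob=0.000009
UUDDDD: M=45.4896, payoff=0.0000, prob=0.000081
DDUDDD: M=34.3200, payoff=0.0000, prob=0.000009
UDUDDD: M=42.1200, payoff=0.0000, prob=0.000081
DUUDDD: M=40.0308, payoff=0.0000, prob=0.000081
UUUDDD: M=49.1288, payoff=5.1999, prob=0.000729
DDDUDD: M=34.3200, payoff=0.0000, prob=0.000009
UDDUDD: M=42.1200, payoff=0.0000, prob=0.000081
DUDUDD: M=37.0656, payoff=0.0000, prob=0.000081
UUDUDD: M=45.4896, payoff=5.1999, prob=0.000729
DDUUDD: M=35.2271, payoff=0.0000, prob=0.000081
UDUUDD: M=43.2333, payoff=5.1999, prob=0.000729
DUUUDD: M=43.2333, payoff=5.1999, prob=0.000729
UUUUDD: M=53.0591, payoff=0.0000, prob=0.006561
DDDDUD: M=34.3200, payoff=0.0000, prob=0.000009
UDDDUD: M=42.1200, payoff=0.0000, prob=0.000081
DUDDUD: M=37.0656, payoff=0.0000, prob=0.000081
UUDDUD: M=45.4896, payoff=5.1999, prob=0.000729
DDUDUD: M=34.3200, payoff=0.0000, prob=0.000081
UDUDUD: M=42.1200, payoff=5.1999, prob=0.000729
DUUDUD: M=40.0308, payoff=5.1999, prob=0.000729
UUUDUD: M=49.1288, payoff=12.8089, prob=0.006561
DDDUUD: M=34.3200, payoff=0.0000, prob=0.000081
UDDUUD: M=42.1200, payoff=5.1999, prob=0.000729
DUDUUD: M=38.0453, payoff=5.1999, prob=0.000729
UUDUUD: M=46.6920, payoff=12.8089, prob=0.006561
DDUUUD: M=38.0453, payoff=5.1999, prob=0.000729
UDUUUD: M=46.6920, payoff=12.8089, prob=0.006561
DUUUUD: M=46.6920, payoff=12.8089, prob=0.006561
UUUUUD: M=57.3038, payoff=0.0000, prob=0.059049
DDDDDU: M=34.3200, payoff=0.0000, prob=0.000009
UDDDDU: M=42.1200, payoff=0.0000, prob=0.000081
DUDDDU: M=37.0656, payoff=0.0000, prob=0.000081
UUDDDU: M=45.4896, payoff=5.1999, prob=0.000729
DDUDDU: M=34.3200, payoff=0.0000, prob=0.000081
UDUDDU: M=42.1200, payoff=5.1999, prob=0.000729
DUUDDU: M=40.0308, payoff=5.1999, prob=0.000729
UUUDDU: M=49.1288, payoff=12.8089, prob=0.006561
DDDUDU: M=34.3200, payoff=0.0000, prob=0.000081
UDDUDU: M=42.1200, payoff=5.1999, prob=0.000729
DUDUDU: M=37.0656, payoff=5.1999, prob=0.000729
UUDUDU: M=45.4896, payoff=12.8089, prob=0.006561
DDUUDU: M=35.2271, payoff=5.1999, prob=0.000729
UDUUDU: M=43.2333, payoff=12.8089, prob=0.006561
DUUUDU: M=43.2333, payoff=12.8089, prob=0.006561
UUUUDU: M=53.0591, payoff=0.0000, prob=0.059049
DDDDUU: M=34.3200, payoff=0.0000, prob=0.000081
UDDDUU: M=42.1200, payoff=5.1999, prob=0.000729
DUDDUU: M=37.0656, payoff=5.1999, prob=0.000729
UUDDUU: M=45.4896, payoff=12.8089, prob=0.006561
DDUDUU: M=34.3200, payoff=5.1999, prob=0.000729
UDUDUU: M=42.1200, payoff=12.8089, prob=0.006561
DUUDUU: M=41.0889, payoff=12.8089, prob=0.006561
UUUDUU: M=50.4273, payoff=0.0000, prob=0.059049
DDDUUU: M=34.3200, payoff=5.1999, prob=0.000729
UDDUUU: M=42.1200, payoff=12.8089, prob=0.006561
DUDUUU: M=41.0889, payoff=12.8089, prob=0.006561
UUDUUU: M=50.4273, payoff=0.0000, prob=0.059049
DDUUUU: M=41.0889, payoff=12.8089, prob=0.006561
UDUUUU: M=50.4273, payoff=0.0000, prob=0.059049
DUUUUU: M=50.4273, payoff=0.0000, prob=0.059049
UUUUUU: M=61.8881, payoff=0.0000, prob=0.531441
Price = Σ prob·payoff / R^6 = 1.252367 / 1.418519 = 0.8829

price = 0.8829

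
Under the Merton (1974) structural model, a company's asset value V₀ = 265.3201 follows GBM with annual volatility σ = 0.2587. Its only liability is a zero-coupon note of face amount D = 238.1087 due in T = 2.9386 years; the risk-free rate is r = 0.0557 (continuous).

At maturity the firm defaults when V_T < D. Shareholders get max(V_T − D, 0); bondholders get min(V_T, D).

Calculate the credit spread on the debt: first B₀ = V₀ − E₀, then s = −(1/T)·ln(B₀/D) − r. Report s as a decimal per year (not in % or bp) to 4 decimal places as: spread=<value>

spread=0.0294

Equity is a call on the firm's assets struck at D = 238.1087:
d₁ = [ln(V₀/D) + (r + σ²/2)T] / (σ√T)
   = [ln(265.3201/238.1087) + (0.0557 + 0.5·0.2587²)·2.9386] / (0.2587·√2.9386)
   = [0.108210 + 0.262014] / 0.443472 = 0.834829
d₂ = d₁ − σ√T = 0.834829 − 0.443472 = 0.391356
N(d₁) = 0.798093,  N(d₂) = 0.652233,  e^(−rT) = 0.849014
E₀ = V₀·N(d₁) − D·e^(−rT)·N(d₂)
   = 265.3201·0.798093 − 238.1087·0.849014·0.652233 = 79.896271
B₀ = V₀ − E₀ = 265.3201 − 79.896271 = 185.423829
spread = −(1/T)·ln(B₀/D) − r = −(1/2.9386)·ln(185.423829/238.1087) − 0.0557 = 0.02940281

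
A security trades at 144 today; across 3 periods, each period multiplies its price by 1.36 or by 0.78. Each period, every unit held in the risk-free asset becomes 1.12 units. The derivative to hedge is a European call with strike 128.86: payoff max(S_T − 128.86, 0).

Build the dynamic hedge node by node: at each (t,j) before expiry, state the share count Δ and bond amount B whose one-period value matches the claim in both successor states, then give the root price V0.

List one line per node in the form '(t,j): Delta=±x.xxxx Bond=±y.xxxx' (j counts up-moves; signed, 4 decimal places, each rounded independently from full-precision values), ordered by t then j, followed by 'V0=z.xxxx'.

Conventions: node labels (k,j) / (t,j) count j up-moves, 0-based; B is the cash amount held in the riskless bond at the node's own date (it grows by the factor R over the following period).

Since d<R<u, set p* = (R−d)/(u−d) = 0.5862; price each node as the discounted p*-expectation of its children.
Expiry values: V(3,0)=0.0000, V(3,1)=0.0000, V(3,2)=78.8871, V(3,3)=233.3657
  t=2,j=0: stock 87.6096 → up 119.1491 (V=0.0000), down 68.3355 (V=0.0000). Price 0.0000; hedge Δ=0.0000, bond B=0.0000.
  t=2,j=1: stock 152.7552 → up 207.7471 (V=78.8871), down 119.1491 (V=0.0000). Price 41.2894; hedge Δ=0.8904, bond B=-94.7228.
  t=2,j=2: stock 266.3424 → up 362.2257 (V=233.3657), down 207.7471 (V=78.8871). Price 151.2888; hedge Δ=1.0000, bond B=-115.0536.
  t=1,j=0: stock 112.3200 → up 152.7552 (V=41.2894), down 87.6096 (V=0.0000). Price 21.6108; hedge Δ=0.6338, bond B=-49.5778.
  t=1,j=1: stock 195.8400 → up 266.3424 (V=151.2888), down 152.7552 (V=41.2894). Price 94.4391; hedge Δ=0.9684, bond B=-95.2150.
  t=0,j=0: stock 144.0000 → up 195.8400 (V=94.4391), down 112.3200 (V=21.6108). Price 57.4137; hedge Δ=0.8720, bond B=-68.1524.
Check: Δ(0,0)·S0 + B(0,0) = 57.4137 = V0.

(0,0): Delta=0.8720 Bond=-68.1524
(1,0): Delta=0.6338 Bond=-49.5778
(1,1): Delta=0.9684 Bond=-95.2150
(2,0): Delta=0.0000 Bond=0.0000
(2,1): Delta=0.8904 Bond=-94.7228
(2,2): Delta=1.0000 Bond=-115.0536
V0=57.4137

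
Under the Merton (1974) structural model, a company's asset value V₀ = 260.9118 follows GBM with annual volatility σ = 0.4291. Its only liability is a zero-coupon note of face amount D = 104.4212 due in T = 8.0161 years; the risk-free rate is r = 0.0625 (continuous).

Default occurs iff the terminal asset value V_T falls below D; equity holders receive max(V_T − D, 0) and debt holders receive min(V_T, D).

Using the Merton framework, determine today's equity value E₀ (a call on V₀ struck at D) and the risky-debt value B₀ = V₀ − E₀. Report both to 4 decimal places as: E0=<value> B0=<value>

E0=205.9429 B0=54.9689

With assets at 260.9118 and a single debt payment of 104.4212 at 8.0161 years:
d₁ = [ln(V₀/D) + (r + σ²/2)T] / (σ√T)
   = [ln(260.9118/104.4212) + (0.0625 + 0.5·0.4291²)·8.0161] / (0.4291·√8.0161)
   = [0.915750 + 1.238996] / 1.214899 = 1.773601
d₂ = d₁ − σ√T = 1.773601 − 1.214899 = 0.558702
N(d₁) = 0.961935,  N(d₂) = 0.711817,  e^(−rT) = 0.605921
E₀ = V₀·N(d₁) − D·e^(−rT)·N(d₂)
   = 260.9118·0.961935 − 104.4212·0.605921·0.711817 = 205.942921
B₀ = V₀ − E₀ = 260.9118 − 205.942921 = 54.968879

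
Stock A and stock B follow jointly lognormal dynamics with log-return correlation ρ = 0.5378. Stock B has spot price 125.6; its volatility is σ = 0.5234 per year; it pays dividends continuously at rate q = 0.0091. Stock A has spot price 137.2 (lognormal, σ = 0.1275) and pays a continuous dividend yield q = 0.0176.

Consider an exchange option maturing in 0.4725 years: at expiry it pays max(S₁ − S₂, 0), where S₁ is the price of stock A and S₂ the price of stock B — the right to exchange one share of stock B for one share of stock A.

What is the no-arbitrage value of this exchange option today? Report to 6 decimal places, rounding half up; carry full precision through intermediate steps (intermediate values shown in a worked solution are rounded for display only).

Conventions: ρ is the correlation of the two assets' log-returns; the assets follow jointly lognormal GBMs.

exchange price = 22.728261

σ_eff = √(σ₁² + σ₂² − 2ρσ₁σ₂) = √(0.1275² + 0.5234² − 2·0.5378·0.1275·0.5234) = 0.467360
d₁ = (ln(S₁/S₂) + (q₂ − q₁ + σ_eff²/2)T) / (σ_eff√T) = (ln(137.2/125.6) + (0.0091 − 0.0176 + 0.109213)·0.4725) / 0.321257 = 0.423101
d₂ = d₁ − σ_eff√T = 0.423101 − 0.321257 = 0.101845
N(d₁) = 0.663889,  N(d₂) = 0.540560
V = S₁·e^{−q₁T}·N(d₁) − S₂·e^{−q₂T}·N(d₂) = 90.331289 − 67.603028 = 22.728261
Key observation: r never enters — measured in units of stock B, the claim is a call on S₁/S₂ struck at 1, so only the dividend yields and σ_eff matter.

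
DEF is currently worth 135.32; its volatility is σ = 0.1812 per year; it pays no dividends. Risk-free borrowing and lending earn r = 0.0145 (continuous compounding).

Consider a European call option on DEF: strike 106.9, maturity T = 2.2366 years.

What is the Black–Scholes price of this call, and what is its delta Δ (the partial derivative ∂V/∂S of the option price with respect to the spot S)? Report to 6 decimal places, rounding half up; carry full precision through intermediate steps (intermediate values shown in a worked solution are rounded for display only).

price = 34.540448
Δ = 0.869732

σ√T = 0.1812·√2.2366 = 0.270989
d₁ = (ln(S/K) + (r+σ²/2)T) / (σ√T) = (ln(135.32/106.9) + (0.0145+0.1812²/2)·2.2366) / 0.270989 = (0.235749 + 0.069148) / 0.270989 = 1.125125
d₂ = d₁ − σ√T = 1.125125 − 0.270989 = 0.854135
e^{−rT} = 0.968090
N(d₁) = 0.869732,  N(d₂) = 0.803485
Call price V = S·N(d₁) − K·e^{−rT}·N(d₂) = 117.692117 − 83.151669 = 34.540448
Δ = N(d₁) = 0.869732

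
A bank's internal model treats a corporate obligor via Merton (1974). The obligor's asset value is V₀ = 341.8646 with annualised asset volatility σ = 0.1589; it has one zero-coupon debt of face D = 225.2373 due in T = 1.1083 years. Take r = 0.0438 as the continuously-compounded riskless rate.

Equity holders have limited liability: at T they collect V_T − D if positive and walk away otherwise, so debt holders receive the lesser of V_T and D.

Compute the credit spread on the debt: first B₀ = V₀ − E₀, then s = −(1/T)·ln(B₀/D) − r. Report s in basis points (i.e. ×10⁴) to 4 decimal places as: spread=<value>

spread=1.5228

Equity is a call on the firm's assets struck at D = 225.2373:
d₁ = [ln(V₀/D) + (r + σ²/2)T] / (σ√T)
   = [ln(341.8646/225.2373) + (0.0438 + 0.5·0.1589²)·1.1083] / (0.1589·√1.1083)
   = [0.417260 + 0.062535] / 0.167283 = 2.868162
d₂ = d₁ − σ√T = 2.868162 − 0.167283 = 2.700879
N(d₁) = 0.997936,  N(d₂) = 0.996542,  e^(−rT) = 0.952616
E₀ = V₀·N(d₁) − D·e^(−rT)·N(d₂)
   = 341.8646·0.997936 − 225.2373·0.952616·0.996542 = 127.336185
B₀ = V₀ − E₀ = 341.8646 − 127.336185 = 214.528415
spread = −(1/T)·ln(B₀/D) − r = −(1/1.1083)·ln(214.528415/225.2373) − 0.0438 = 0.00015228
in basis points: 0.00015228 × 10⁴ = 1.5228 bp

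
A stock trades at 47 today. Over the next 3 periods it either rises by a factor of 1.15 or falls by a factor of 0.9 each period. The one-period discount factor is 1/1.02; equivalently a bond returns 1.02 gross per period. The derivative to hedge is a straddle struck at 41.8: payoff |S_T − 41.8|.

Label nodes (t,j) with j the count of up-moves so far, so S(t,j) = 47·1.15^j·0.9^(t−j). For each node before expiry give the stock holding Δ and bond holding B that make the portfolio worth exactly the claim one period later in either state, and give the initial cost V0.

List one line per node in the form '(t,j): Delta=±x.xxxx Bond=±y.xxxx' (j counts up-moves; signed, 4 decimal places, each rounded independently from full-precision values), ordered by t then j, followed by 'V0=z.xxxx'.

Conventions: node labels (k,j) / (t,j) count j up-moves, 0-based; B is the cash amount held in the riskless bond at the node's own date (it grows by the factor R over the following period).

Since d<R<u, set p* = (R−d)/(u−d) = 0.4800; price each node as the discounted p*-expectation of its children.
Expiry values: V(3,0)=7.5370, V(3,1)=1.9805, V(3,2)=14.1417, V(3,3)=29.6811
(2,0): S=38.0700. Δ = (V_up−V_dn)/(S_up−S_dn) = (1.9805−7.5370)/(43.7805−34.2630) = -0.5838. V = [p*·1.9805 + (1−p*)·7.5370]/1.02 = 4.7744. B = V − Δ·S = 27.0004.
(2,1): S=48.6450. Δ = (V_up−V_dn)/(S_up−S_dn) = (14.1417−1.9805)/(55.9417−43.7805) = 1.0000. V = [p*·14.1417 + (1−p*)·1.9805]/1.02 = 7.6646. B = V − Δ·S = -40.9804.
(2,2): S=62.1575. Δ = (V_up−V_dn)/(S_up−S_dn) = (29.6811−14.1417)/(71.4811−55.9417) = 1.0000. V = [p*·29.6811 + (1−p*)·14.1417]/1.02 = 21.1771. B = V − Δ·S = -40.9804.
(1,0): S=42.3000. Δ = (V_up−V_dn)/(S_up−S_dn) = (7.6646−4.7744)/(48.6450−38.0700) = 0.2733. V = [p*·7.6646 + (1−p*)·4.7744]/1.02 = 6.0409. B = V − Δ·S = -5.5200.
(1,1): S=54.0500. Δ = (V_up−V_dn)/(S_up−S_dn) = (21.1771−7.6646)/(62.1575−48.6450) = 1.0000. V = [p*·21.1771 + (1−p*)·7.6646]/1.02 = 13.8731. B = V − Δ·S = -40.1769.
(0,0): S=47.0000. Δ = (V_up−V_dn)/(S_up−S_dn) = (13.8731−6.0409)/(54.0500−42.3000) = 0.6666. V = [p*·13.8731 + (1−p*)·6.0409]/1.02 = 9.6082. B = V − Δ·S = -21.7209.
As a check, the time-0 holding Δ(0,0)·S0 + B(0,0) comes to 9.6082 — exactly V0.

(0,0): Delta=0.6666 Bond=-21.7209
(1,0): Delta=0.2733 Bond=-5.5200
(1,1): Delta=1.0000 Bond=-40.1769
(2,0): Delta=-0.5838 Bond=27.0004
(2,1): Delta=1.0000 Bond=-40.9804
(2,2): Delta=1.0000 Bond=-40.9804
V0=9.6082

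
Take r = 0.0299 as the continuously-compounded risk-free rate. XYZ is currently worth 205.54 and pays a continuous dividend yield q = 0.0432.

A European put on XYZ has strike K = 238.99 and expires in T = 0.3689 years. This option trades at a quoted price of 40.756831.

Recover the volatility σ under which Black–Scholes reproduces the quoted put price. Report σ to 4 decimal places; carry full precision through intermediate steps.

sigma = 0.3602

At σ = 0.3602 the Black–Scholes value reproduces the quote:
σ√T = 0.3602·√0.3689 = 0.218775
d₁ = (ln(S/K) + (r−q+σ²/2)T) / (σ√T) = (ln(205.54/238.99) + (0.0299−0.0432+0.3602²/2)·0.3689) / 0.218775 = (-0.150781 + 0.019025) / 0.218775 = -0.602244
d₂ = d₁ − σ√T = -0.602244 − 0.218775 = -0.821020
e^{−rT} = 0.989030
e^{−qT} = 0.984190
N(−d₁) = 0.726494,  N(−d₂) = 0.794182
V = K·e^{−rT}·N(−d₂) − S·e^{−qT}·N(−d₁) = 187.719634 − 146.962802 = 40.756831 (equal to the quote); since ∂V/∂σ > 0 for all σ, the implied volatility is unique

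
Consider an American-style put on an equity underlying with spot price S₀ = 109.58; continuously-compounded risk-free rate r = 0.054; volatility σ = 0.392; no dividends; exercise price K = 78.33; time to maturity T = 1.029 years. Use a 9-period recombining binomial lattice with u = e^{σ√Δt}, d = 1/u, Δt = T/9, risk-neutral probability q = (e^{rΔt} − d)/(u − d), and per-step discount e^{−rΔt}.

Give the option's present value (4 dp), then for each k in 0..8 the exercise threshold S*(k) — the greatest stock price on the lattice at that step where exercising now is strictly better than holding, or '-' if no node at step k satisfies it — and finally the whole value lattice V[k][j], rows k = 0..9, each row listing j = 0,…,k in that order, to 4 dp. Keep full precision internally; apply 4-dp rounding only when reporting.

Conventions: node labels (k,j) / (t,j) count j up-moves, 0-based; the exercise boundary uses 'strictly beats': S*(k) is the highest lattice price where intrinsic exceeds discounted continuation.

price = 3.2508
boundary = - - - - - - 49.4701 56.4817 64.4870
tree:
3.2508
5.0213 1.4506
7.5892 2.4143 0.4667
11.1780 3.9529 0.8447 0.0796
15.9619 6.3441 1.5161 0.1570 0.0000
21.9553 9.9306 2.6944 0.3099 0.0000 0.0000
28.8599 15.0522 4.7299 0.6117 0.0000 0.0000 0.0000
35.0011 21.8483 8.1745 1.2073 0.0000 0.0000 0.0000 0.0000
40.3799 28.8599 13.8430 2.3828 0.0000 0.0000 0.0000 0.0000 0.0000
45.0910 35.0011 21.8483 4.7030 0.0000 0.0000 0.0000 0.0000 0.0000 0.0000

params: Δt=0.11433 u=1.14173 d=0.87586 q=0.49020 e^(-rΔt)=0.99385
t_9 payoffs: 45.0910 35.0011 21.8483 4.7030 0.0000 0.0000 0.0000 0.0000 0.0000 0.0000
t_8: node(8,0) S=37.9501 payoff=40.3799 vs cont=39.8978 → 40.3799 [stop]  node(8,1) S=49.4701 payoff=28.8599 vs cont=28.3778 → 28.8599 [stop]  node(8,2) S=64.4870 payoff=13.8430 vs cont=13.3609 → 13.8430 [stop]  node(8,3) S=84.0624 payoff=0.0000 vs cont=2.3828 → 2.3828 [wait]  node(8,4) S=109.5800 payoff=0.0000 vs cont=0.0000 → 0.0000 [wait]  node(8,5) S=142.8436 payoff=0.0000 vs cont=0.0000 → 0.0000 [wait]  node(8,6) S=186.2046 payoff=0.0000 vs cont=0.0000 → 0.0000 [wait]  node(8,7) S=242.7280 payoff=0.0000 vs cont=0.0000 → 0.0000 [wait]  node(8,8) S=316.4095 payoff=0.0000 vs cont=0.0000 → 0.0000 [wait]  ⇒ S*(8)=64.4870
t_7: node(7,0) S=43.3289 payoff=35.0011 vs cont=34.5190 → 35.0011 [stop]  node(7,1) S=56.4817 payoff=21.8483 vs cont=21.3662 → 21.8483 [stop]  node(7,2) S=73.6270 payoff=4.7030 vs cont=8.1745 → 8.1745 [wait]  node(7,3) S=95.9769 payoff=0.0000 vs cont=1.2073 → 1.2073 [wait]  node(7,4) S=125.1112 payoff=0.0000 vs cont=0.0000 → 0.0000 [wait]  node(7,5) S=163.0894 payoff=0.0000 vs cont=0.0000 → 0.0000 [wait]  node(7,6) S=212.5960 payoff=0.0000 vs cont=0.0000 → 0.0000 [wait]  node(7,7) S=277.1308 payoff=0.0000 vs cont=0.0000 → 0.0000 [wait]  ⇒ S*(7)=56.4817
t_6: node(6,0) S=49.4701 payoff=28.8599 vs cont=28.3778 → 28.8599 [stop]  node(6,1) S=64.4870 payoff=13.8430 vs cont=15.0522 → 15.0522 [wait]  node(6,2) S=84.0624 payoff=0.0000 vs cont=4.7299 → 4.7299 [wait]  node(6,3) S=109.5800 payoff=0.0000 vs cont=0.6117 → 0.6117 [wait]  node(6,4) S=142.8436 payoff=0.0000 vs cont=0.0000 → 0.0000 [wait]  node(6,5) S=186.2046 payoff=0.0000 vs cont=0.0000 → 0.0000 [wait]  node(6,6) S=242.7280 payoff=0.0000 vs cont=0.0000 → 0.0000 [wait]  ⇒ S*(6)=49.4701
t_5: node(5,0) S=56.4817 payoff=21.8483 vs cont=21.9553 → 21.9553 [wait]  node(5,1) S=73.6270 payoff=4.7030 vs cont=9.9306 → 9.9306 [wait]  node(5,2) S=95.9769 payoff=0.0000 vs cont=2.6944 → 2.6944 [wait]  node(5,3) S=125.1112 payoff=0.0000 vs cont=0.3099 → 0.3099 [wait]  node(5,4) S=163.0894 payoff=0.0000 vs cont=0.0000 → 0.0000 [wait]  node(5,5) S=212.5960 payoff=0.0000 vs cont=0.0000 → 0.0000 [wait]  ⇒ S*(5)=-
t_4: node(4,0) S=64.4870 payoff=13.8430 vs cont=15.9619 → 15.9619 [wait]  node(4,1) S=84.0624 payoff=0.0000 vs cont=6.3441 → 6.3441 [wait]  node(4,2) S=109.5800 payoff=0.0000 vs cont=1.5161 → 1.5161 [wait]  node(4,3) S=142.8436 payoff=0.0000 vs cont=0.1570 → 0.1570 [wait]  node(4,4) S=186.2046 payoff=0.0000 vs cont=0.0000 → 0.0000 [wait]  ⇒ S*(4)=-
t_3: node(3,0) S=73.6270 payoff=4.7030 vs cont=11.1780 → 11.1780 [wait]  node(3,1) S=95.9769 payoff=0.0000 vs cont=3.9529 → 3.9529 [wait]  node(3,2) S=125.1112 payoff=0.0000 vs cont=0.8447 → 0.8447 [wait]  node(3,3) S=163.0894 payoff=0.0000 vs cont=0.0796 → 0.0796 [wait]  ⇒ S*(3)=-
t_2: node(2,0) S=84.0624 payoff=0.0000 vs cont=7.5892 → 7.5892 [wait]  node(2,1) S=109.5800 payoff=0.0000 vs cont=2.4143 → 2.4143 [wait]  node(2,2) S=142.8436 payoff=0.0000 vs cont=0.4667 → 0.4667 [wait]  ⇒ S*(2)=-
t_1: node(1,0) S=95.9769 payoff=0.0000 vs cont=5.0213 → 5.0213 [wait]  node(1,1) S=125.1112 payoff=0.0000 vs cont=1.4506 → 1.4506 [wait]  ⇒ S*(1)=-
t_0: node(0,0) S=109.5800 payoff=0.0000 vs cont=3.2508 → 3.2508 [wait]  ⇒ S*(0)=-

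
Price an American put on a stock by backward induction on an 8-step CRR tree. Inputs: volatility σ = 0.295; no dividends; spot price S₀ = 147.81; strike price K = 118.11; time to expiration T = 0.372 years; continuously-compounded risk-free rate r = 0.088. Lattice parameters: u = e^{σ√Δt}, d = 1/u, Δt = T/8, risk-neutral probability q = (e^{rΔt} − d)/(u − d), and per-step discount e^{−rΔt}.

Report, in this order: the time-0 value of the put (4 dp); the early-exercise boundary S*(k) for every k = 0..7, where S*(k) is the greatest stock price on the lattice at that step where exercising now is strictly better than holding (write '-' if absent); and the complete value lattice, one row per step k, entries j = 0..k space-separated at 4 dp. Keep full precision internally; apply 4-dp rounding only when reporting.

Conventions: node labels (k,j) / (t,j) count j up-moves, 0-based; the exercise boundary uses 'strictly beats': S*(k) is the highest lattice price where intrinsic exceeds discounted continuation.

price = 0.8657
boundary = - - - - - - 100.9119 107.5398
tree:
0.8657
1.5118 0.2673
2.5961 0.5081 0.0438
4.3670 0.9576 0.0910 0.0000
7.1588 1.7863 0.1888 0.0000 0.0000
11.3495 3.2897 0.3920 0.0000 0.0000 0.0000
17.1981 5.9605 0.8138 0.0000 0.0000 0.0000 0.0000
23.4176 10.5702 1.6894 0.0000 0.0000 0.0000 0.0000 0.0000
29.2537 17.1981 3.5070 0.0000 0.0000 0.0000 0.0000 0.0000 0.0000

params: Δt=0.04650 u=1.06568 d=0.93837 q=0.51631 e^(-rΔt)=0.99592
t_8 payoffs: 29.2537 17.1981 3.5070 0.0000 0.0000 0.0000 0.0000 0.0000 0.0000
t_7: node(7,0) S=94.6924 payoff=23.4176 vs cont=22.9353 → 23.4176 [stop]  node(7,1) S=107.5398 payoff=10.5702 vs cont=10.0879 → 10.5702 [stop]  node(7,2) S=122.1302 payoff=0.0000 vs cont=1.6894 → 1.6894 [wait]  node(7,3) S=138.7001 payoff=0.0000 vs cont=0.0000 → 0.0000 [wait]  node(7,4) S=157.5182 payoff=0.0000 vs cont=0.0000 → 0.0000 [wait]  node(7,5) S=178.8894 payoff=0.0000 vs cont=0.0000 → 0.0000 [wait]  node(7,6) S=203.1601 payoff=0.0000 vs cont=0.0000 → 0.0000 [wait]  node(7,7) S=230.7238 payoff=0.0000 vs cont=0.0000 → 0.0000 [wait]  ⇒ S*(7)=107.5398
t_6: node(6,0) S=100.9119 payoff=17.1981 vs cont=16.7158 → 17.1981 [stop]  node(6,1) S=114.6030 payoff=3.5070 vs cont=5.9605 → 5.9605 [wait]  node(6,2) S=130.1517 payoff=0.0000 vs cont=0.8138 → 0.8138 [wait]  node(6,3) S=147.8100 payoff=0.0000 vs cont=0.0000 → 0.0000 [wait]  node(6,4) S=167.8641 payoff=0.0000 vs cont=0.0000 → 0.0000 [wait]  node(6,5) S=190.6389 payoff=0.0000 vs cont=0.0000 → 0.0000 [wait]  node(6,6) S=216.5038 payoff=0.0000 vs cont=0.0000 → 0.0000 [wait]  ⇒ S*(6)=100.9119
t_5: node(5,0) S=107.5398 payoff=10.5702 vs cont=11.3495 → 11.3495 [wait]  node(5,1) S=122.1302 payoff=0.0000 vs cont=3.2897 → 3.2897 [wait]  node(5,2) S=138.7001 payoff=0.0000 vs cont=0.3920 → 0.3920 [wait]  node(5,3) S=157.5182 payoff=0.0000 vs cont=0.0000 → 0.0000 [wait]  node(5,4) S=178.8894 payoff=0.0000 vs cont=0.0000 → 0.0000 [wait]  node(5,5) S=203.1601 payoff=0.0000 vs cont=0.0000 → 0.0000 [wait]  ⇒ S*(5)=-
t_4: node(4,0) S=114.6030 payoff=3.5070 vs cont=7.1588 → 7.1588 [wait]  node(4,1) S=130.1517 payoff=0.0000 vs cont=1.7863 → 1.7863 [wait]  node(4,2) S=147.8100 payoff=0.0000 vs cont=0.1888 → 0.1888 [wait]  node(4,3) S=167.8641 payoff=0.0000 vs cont=0.0000 → 0.0000 [wait]  node(4,4) S=190.6389 payoff=0.0000 vs cont=0.0000 → 0.0000 [wait]  ⇒ S*(4)=-
t_3: node(3,0) S=122.1302 payoff=0.0000 vs cont=4.3670 → 4.3670 [wait]  node(3,1) S=138.7001 payoff=0.0000 vs cont=0.9576 → 0.9576 [wait]  node(3,2) S=157.5182 payoff=0.0000 vs cont=0.0910 → 0.0910 [wait]  node(3,3) S=178.8894 payoff=0.0000 vs cont=0.0000 → 0.0000 [wait]  ⇒ S*(3)=-
t_2: node(2,0) S=130.1517 payoff=0.0000 vs cont=2.5961 → 2.5961 [wait]  node(2,1) S=147.8100 payoff=0.0000 vs cont=0.5081 → 0.5081 [wait]  node(2,2) S=167.8641 payoff=0.0000 vs cont=0.0438 → 0.0438 [wait]  ⇒ S*(2)=-
t_1: node(1,0) S=138.7001 payoff=0.0000 vs cont=1.5118 → 1.5118 [wait]  node(1,1) S=157.5182 payoff=0.0000 vs cont=0.2673 → 0.2673 [wait]  ⇒ S*(1)=-
t_0: node(0,0) S=147.8100 payoff=0.0000 vs cont=0.8657 → 0.8657 [wait]  ⇒ S*(0)=-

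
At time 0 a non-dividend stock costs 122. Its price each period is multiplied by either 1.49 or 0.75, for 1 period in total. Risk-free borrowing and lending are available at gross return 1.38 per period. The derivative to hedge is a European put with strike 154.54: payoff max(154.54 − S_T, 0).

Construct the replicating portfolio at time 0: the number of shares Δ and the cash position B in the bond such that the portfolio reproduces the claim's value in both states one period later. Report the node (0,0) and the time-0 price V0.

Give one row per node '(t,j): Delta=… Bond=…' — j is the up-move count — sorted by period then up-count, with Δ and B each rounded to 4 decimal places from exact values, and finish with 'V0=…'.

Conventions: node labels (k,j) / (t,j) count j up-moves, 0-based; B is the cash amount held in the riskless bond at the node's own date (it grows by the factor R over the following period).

No-arbitrage ⇒ martingale measure with p* = (R−d)/(u−d) = 0.8514.
Terminal payoffs: V(1,0)=63.0400, V(1,1)=0.0000
  t=0,j=0: stock 122.0000 → up 181.7800 (V=0.0000), down 91.5000 (V=63.0400). Price 6.7904; hedge Δ=-0.6983, bond B=91.9796.
As a check, the time-0 holding Δ(0,0)·S0 + B(0,0) comes to 6.7904 — exactly V0.

(0,0): Delta=-0.6983 Bond=91.9796
V0=6.7904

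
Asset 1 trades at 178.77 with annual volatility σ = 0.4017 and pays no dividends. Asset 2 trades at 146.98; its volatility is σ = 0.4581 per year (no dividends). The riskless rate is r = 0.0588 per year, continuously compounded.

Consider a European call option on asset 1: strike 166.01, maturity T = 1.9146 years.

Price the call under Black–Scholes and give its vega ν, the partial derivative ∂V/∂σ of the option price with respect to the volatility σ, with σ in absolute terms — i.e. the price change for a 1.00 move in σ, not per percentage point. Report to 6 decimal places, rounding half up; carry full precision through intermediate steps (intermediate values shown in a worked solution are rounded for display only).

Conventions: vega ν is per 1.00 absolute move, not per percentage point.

price = 52.964549
ν = 81.745580

σ√T = 0.4017·√1.9146 = 0.555829
d₁ = (ln(S/K) + (r+σ²/2)T) / (σ√T) = (ln(178.77/166.01) + (0.0588+0.4017²/2)·1.9146) / 0.555829 = (0.074052 + 0.267051) / 0.555829 = 0.613684
d₂ = d₁ − σ√T = 0.613684 − 0.555829 = 0.057856
e^{−rT} = 0.893527
N(d₁) = 0.730288,  N(d₂) = 0.523068
Call price V = S·N(d₁) − K·e^{−rT}·N(d₂) = 130.553583 − 77.589035 = 52.964549
φ(d₁) = (1/√(2π))·e^{−d₁²/2} = 0.330469
ν = S·φ(d₁)·√T = 81.745580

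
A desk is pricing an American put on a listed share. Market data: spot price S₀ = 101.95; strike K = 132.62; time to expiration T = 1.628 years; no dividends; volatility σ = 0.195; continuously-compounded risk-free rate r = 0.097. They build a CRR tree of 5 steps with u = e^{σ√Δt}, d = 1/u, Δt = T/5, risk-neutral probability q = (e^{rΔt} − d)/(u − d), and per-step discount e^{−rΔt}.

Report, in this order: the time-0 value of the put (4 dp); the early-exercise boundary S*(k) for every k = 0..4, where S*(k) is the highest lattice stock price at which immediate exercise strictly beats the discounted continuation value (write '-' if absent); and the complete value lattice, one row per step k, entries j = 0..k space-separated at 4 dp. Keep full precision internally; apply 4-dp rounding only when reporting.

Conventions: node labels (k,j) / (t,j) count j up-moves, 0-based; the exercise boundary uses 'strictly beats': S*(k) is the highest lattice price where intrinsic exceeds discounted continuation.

params: Δt=0.32560 u=1.11770 d=0.89470 q=0.61610 e^(-rΔt)=0.96891
t_5 payoffs: 74.1722 59.6044 41.4056 18.6709 0.0000 0.0000
t_4: node(4,0) S=65.3269 payoff=67.2931 vs cont=63.1700 → 67.2931 [stop]  node(4,1) S=81.6093 payoff=51.0107 vs cont=46.8876 → 51.0107 [stop]  node(4,2) S=101.9500 payoff=30.6700 vs cont=26.5469 → 30.6700 [stop]  node(4,3) S=127.3605 payoff=5.2595 vs cont=6.9449 → 6.9449 [wait]  node(4,4) S=159.1045 payoff=0.0000 vs cont=0.0000 → 0.0000 [wait]  ⇒ S*(4)=101.9500
t_3: node(3,0) S=73.0156 payoff=59.6044 vs cont=55.4813 → 59.6044 [stop]  node(3,1) S=91.2144 payoff=41.4056 vs cont=37.2825 → 41.4056 [stop]  node(3,2) S=113.9491 payoff=18.6709 vs cont=15.5539 → 18.6709 [stop]  node(3,3) S=142.3504 payoff=0.0000 vs cont=2.5832 → 2.5832 [wait]  ⇒ S*(3)=113.9491
t_2: node(2,0) S=81.6093 payoff=51.0107 vs cont=46.8876 → 51.0107 [stop]  node(2,1) S=101.9500 payoff=30.6700 vs cont=26.5469 → 30.6700 [stop]  node(2,2) S=127.3605 payoff=5.2595 vs cont=8.4869 → 8.4869 [wait]  ⇒ S*(2)=101.9500
t_1: node(1,0) S=91.2144 payoff=41.4056 vs cont=37.2825 → 41.4056 [stop]  node(1,1) S=113.9491 payoff=18.6709 vs cont=16.4744 → 18.6709 [stop]  ⇒ S*(1)=113.9491
t_0: node(0,0) S=101.9500 payoff=30.6700 vs cont=26.5469 → 30.6700 [stop]  ⇒ S*(0)=101.9500

price = 30.6700
boundary = 101.9500 113.9491 101.9500 113.9491 101.9500
tree:
30.6700
41.4056 18.6709
51.0107 30.6700 8.4869
59.6044 41.4056 18.6709 2.5832
67.2931 51.0107 30.6700 6.9449 0.0000
74.1722 59.6044 41.4056 18.6709 0.0000 0.0000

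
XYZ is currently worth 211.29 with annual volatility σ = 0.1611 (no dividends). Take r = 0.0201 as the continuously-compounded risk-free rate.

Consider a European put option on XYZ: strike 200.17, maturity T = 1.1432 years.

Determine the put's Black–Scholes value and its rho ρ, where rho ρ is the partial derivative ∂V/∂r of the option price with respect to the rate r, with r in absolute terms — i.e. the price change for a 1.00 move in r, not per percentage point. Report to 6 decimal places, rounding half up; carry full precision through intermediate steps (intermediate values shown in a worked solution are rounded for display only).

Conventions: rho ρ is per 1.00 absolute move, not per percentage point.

σ√T = 0.1611·√1.1432 = 0.172249
d₁ = (ln(S/K) + (r+σ²/2)T) / (σ√T) = (ln(211.29/200.17) + (0.0201+0.1611²/2)·1.1432) / 0.172249 = (0.054065 + 0.037813) / 0.172249 = 0.533401
d₂ = d₁ − σ√T = 0.533401 − 0.172249 = 0.361152
e^{−rT} = 0.977284
N(−d₁) = 0.296878,  N(−d₂) = 0.358993
Put price V = K·e^{−rT}·N(−d₂) − S·N(−d₁) = 70.227227 − 62.727359 = 7.499867
ρ = −K·T·e^{−rT}·N(−d₂) = -80.283765

price = 7.499867
ρ = -80.283765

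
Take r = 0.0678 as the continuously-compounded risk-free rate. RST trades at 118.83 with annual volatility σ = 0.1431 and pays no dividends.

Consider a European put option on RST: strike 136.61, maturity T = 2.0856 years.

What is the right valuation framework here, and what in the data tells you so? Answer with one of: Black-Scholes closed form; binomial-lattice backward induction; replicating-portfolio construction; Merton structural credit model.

framework: Black-Scholes closed form

Key observation: the strike-136.61 put on RST is European-exercise on a continuously-modelled lognormal underlying, so its value is a single closed-form evaluation.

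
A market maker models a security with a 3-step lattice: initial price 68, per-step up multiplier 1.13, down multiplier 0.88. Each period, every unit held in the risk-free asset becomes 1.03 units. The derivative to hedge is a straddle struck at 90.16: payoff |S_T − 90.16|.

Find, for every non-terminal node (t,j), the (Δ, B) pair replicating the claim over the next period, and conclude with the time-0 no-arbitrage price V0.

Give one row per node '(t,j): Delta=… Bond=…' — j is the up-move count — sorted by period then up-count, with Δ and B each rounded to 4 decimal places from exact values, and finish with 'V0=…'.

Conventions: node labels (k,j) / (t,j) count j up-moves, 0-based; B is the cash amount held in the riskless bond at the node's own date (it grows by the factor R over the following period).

(0,0): Delta=-0.6823 Bond=64.0542
(1,0): Delta=-1.0000 Bond=84.9844
(1,1): Delta=-0.5174 Bond=53.3035
(2,0): Delta=-1.0000 Bond=87.5340
(2,1): Delta=-1.0000 Bond=87.5340
(2,2): Delta=-0.2669 Bond=33.1483
V0=17.6549

Risk-neutral probability p* = (R−d)/(u−d) = (1.03−0.88)/(1.13−0.88) = 0.6000.
Expiry values: V(3,0)=43.8199, V(3,1)=30.6551, V(3,2)=13.7503, V(3,3)=7.9570
(2,0): S=52.6592. Δ = (V_up−V_dn)/(S_up−S_dn) = (30.6551−43.8199)/(59.5049−46.3401) = -1.0000. V = [p*·30.6551 + (1−p*)·43.8199]/1.03 = 34.8748. B = V − Δ·S = 87.5340.
(2,1): S=67.6192. Δ = (V_up−V_dn)/(S_up−S_dn) = (13.7503−30.6551)/(76.4097−59.5049) = -1.0000. V = [p*·13.7503 + (1−p*)·30.6551]/1.03 = 19.9148. B = V − Δ·S = 87.5340.
(2,2): S=86.8292. Δ = (V_up−V_dn)/(S_up−S_dn) = (7.9570−13.7503)/(98.1170−76.4097) = -0.2669. V = [p*·7.9570 + (1−p*)·13.7503]/1.03 = 9.9751. B = V − Δ·S = 33.1483.
(1,0): S=59.8400. Δ = (V_up−V_dn)/(S_up−S_dn) = (19.9148−34.8748)/(67.6192−52.6592) = -1.0000. V = [p*·19.9148 + (1−p*)·34.8748]/1.03 = 25.1444. B = V − Δ·S = 84.9844.
(1,1): S=76.8400. Δ = (V_up−V_dn)/(S_up−S_dn) = (9.9751−19.9148)/(86.8292−67.6192) = -0.5174. V = [p*·9.9751 + (1−p*)·19.9148]/1.03 = 13.5446. B = V − Δ·S = 53.3035.
(0,0): S=68.0000. Δ = (V_up−V_dn)/(S_up−S_dn) = (13.5446−25.1444)/(76.8400−59.8400) = -0.6823. V = [p*·13.5446 + (1−p*)·25.1444]/1.03 = 17.6549. B = V − Δ·S = 64.0542.
Sanity check at the root: Δ(0,0)·S0 + B(0,0) reproduces V0 = 17.6549.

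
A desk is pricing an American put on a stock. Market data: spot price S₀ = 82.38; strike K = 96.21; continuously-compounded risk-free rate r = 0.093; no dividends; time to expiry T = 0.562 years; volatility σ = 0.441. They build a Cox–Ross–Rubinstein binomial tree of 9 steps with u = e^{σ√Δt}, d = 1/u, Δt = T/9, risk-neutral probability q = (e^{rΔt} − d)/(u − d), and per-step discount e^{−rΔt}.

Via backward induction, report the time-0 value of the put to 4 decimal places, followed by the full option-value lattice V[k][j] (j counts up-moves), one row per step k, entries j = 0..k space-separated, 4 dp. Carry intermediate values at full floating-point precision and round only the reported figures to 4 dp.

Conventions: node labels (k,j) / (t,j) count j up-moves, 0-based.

price = 17.6383
tree:
17.6383
23.3955 12.0604
30.1251 16.9079 7.3314
37.0208 22.9686 11.0168 3.7146
43.1969 30.1251 16.0472 6.0918 1.3698
48.7286 37.0208 22.5037 9.7482 2.4896 0.2608
53.6831 43.1969 30.1251 15.1100 4.4756 0.5235 0.0000
58.1206 48.7286 37.0208 22.4260 7.9367 1.0507 0.0000 0.0000
62.0951 53.6831 43.1969 30.1251 13.8300 2.1089 0.0000 0.0000 0.0000
65.6548 58.1206 48.7286 37.0208 22.4260 4.2325 0.0000 0.0000 0.0000 0.0000

Δt=0.06244, u=1.11650, d=0.89565, q=0.49885, disc=e^(-rΔt)=0.99421
k=9 terminal: V=max(K-S,0) → 65.6548 58.1206 48.7286 37.0208 22.4260 4.2325 0.0000 0.0000 0.0000 0.0000
k=8: j=0 S=34.1149 intr=62.0951 cont=61.5380 V=62.0951[EX]; j=1 S=42.5269 intr=53.6831 cont=53.1260 V=53.6831[EX]; j=2 S=53.0131 intr=43.1969 cont=42.6398 V=43.1969[EX]; j=3 S=66.0849 intr=30.1251 cont=29.5680 V=30.1251[EX]; j=4 S=82.3800 intr=13.8300 cont=13.2729 V=13.8300[EX]; j=5 S=102.6931 intr=0.0000 cont=2.1089 V=2.1089[hold]; j=6 S=128.0149 intr=0.0000 cont=0.0000 V=0.0000[hold]; j=7 S=159.5805 intr=0.0000 cont=0.0000 V=0.0000[hold]; j=8 S=198.9295 intr=0.0000 cont=0.0000 V=0.0000[hold]
k=7: j=0 S=38.0894 intr=58.1206 cont=57.5635 V=58.1206[EX]; j=1 S=47.4814 intr=48.7286 cont=48.1715 V=48.7286[EX]; j=2 S=59.1892 intr=37.0208 cont=36.4637 V=37.0208[EX]; j=3 S=73.7840 intr=22.4260 cont=21.8689 V=22.4260[EX]; j=4 S=91.9775 intr=4.2325 cont=7.9367 V=7.9367[hold]; j=5 S=114.6571 intr=0.0000 cont=1.0507 V=1.0507[hold]; j=6 S=142.9289 intr=0.0000 cont=0.0000 V=0.0000[hold]; j=7 S=178.1720 intr=0.0000 cont=0.0000 V=0.0000[hold]
k=6: j=0 S=42.5269 intr=53.6831 cont=53.1260 V=53.6831[EX]; j=1 S=53.0131 intr=43.1969 cont=42.6398 V=43.1969[EX]; j=2 S=66.0849 intr=30.1251 cont=29.5680 V=30.1251[EX]; j=3 S=82.3800 intr=13.8300 cont=15.1100 V=15.1100[hold]; j=4 S=102.6931 intr=0.0000 cont=4.4756 V=4.4756[hold]; j=5 S=128.0149 intr=0.0000 cont=0.5235 V=0.5235[hold]; j=6 S=159.5805 intr=0.0000 cont=0.0000 V=0.0000[hold]
k=5: j=0 S=47.4814 intr=48.7286 cont=48.1715 V=48.7286[EX]; j=1 S=59.1892 intr=37.0208 cont=36.4637 V=37.0208[EX]; j=2 S=73.7840 intr=22.4260 cont=22.5037 V=22.5037[hold]; j=3 S=91.9775 intr=4.2325 cont=9.7482 V=9.7482[hold]; j=4 S=114.6571 intr=0.0000 cont=2.4896 V=2.4896[hold]; j=5 S=142.9289 intr=0.0000 cont=0.2608 V=0.2608[hold]
k=4: j=0 S=53.0131 intr=43.1969 cont=42.6398 V=43.1969[EX]; j=1 S=66.0849 intr=30.1251 cont=29.6065 V=30.1251[EX]; j=2 S=82.3800 intr=13.8300 cont=16.0472 V=16.0472[hold]; j=3 S=102.6931 intr=0.0000 cont=6.0918 V=6.0918[hold]; j=4 S=128.0149 intr=0.0000 cont=1.3698 V=1.3698[hold]
k=3: j=0 S=59.1892 intr=37.0208 cont=36.4637 V=37.0208[EX]; j=1 S=73.7840 intr=22.4260 cont=22.9686 V=22.9686[hold]; j=2 S=91.9775 intr=4.2325 cont=11.0168 V=11.0168[hold]; j=3 S=114.6571 intr=0.0000 cont=3.7146 V=3.7146[hold]
k=2: j=0 S=66.0849 intr=30.1251 cont=29.8370 V=30.1251[EX]; j=1 S=82.3800 intr=13.8300 cont=16.9079 V=16.9079[hold]; j=2 S=102.6931 intr=0.0000 cont=7.3314 V=7.3314[hold]
k=1: j=0 S=73.7840 intr=22.4260 cont=23.3955 V=23.3955[hold]; j=1 S=91.9775 intr=4.2325 cont=12.0604 V=12.0604[hold]
k=0: j=0 S=82.3800 intr=13.8300 cont=17.6383 V=17.6383[hold]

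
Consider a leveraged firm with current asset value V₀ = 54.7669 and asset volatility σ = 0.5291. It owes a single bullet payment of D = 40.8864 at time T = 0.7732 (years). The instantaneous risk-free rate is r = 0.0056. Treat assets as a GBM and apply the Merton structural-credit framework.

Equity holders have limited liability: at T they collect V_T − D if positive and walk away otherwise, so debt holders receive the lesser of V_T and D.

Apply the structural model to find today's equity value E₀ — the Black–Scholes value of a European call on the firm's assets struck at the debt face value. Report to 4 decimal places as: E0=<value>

E0=17.4902

With assets at 54.7669 and a single debt payment of 40.8864 at 0.7732 years:
d₁ = [ln(V₀/D) + (r + σ²/2)T] / (σ√T)
   = [ln(54.7669/40.8864) + (0.0056 + 0.5·0.5291²)·0.7732] / (0.5291·√0.7732)
   = [0.292289 + 0.112557] / 0.465247 = 0.870174
d₂ = d₁ − σ√T = 0.870174 − 0.465247 = 0.404927
N(d₁) = 0.807897,  N(d₂) = 0.657234,  e^(−rT) = 0.995679
E₀ = V₀·N(d₁) − D·e^(−rT)·N(d₂)
   = 54.7669·0.807897 − 40.8864·0.995679·0.657234 = 17.490187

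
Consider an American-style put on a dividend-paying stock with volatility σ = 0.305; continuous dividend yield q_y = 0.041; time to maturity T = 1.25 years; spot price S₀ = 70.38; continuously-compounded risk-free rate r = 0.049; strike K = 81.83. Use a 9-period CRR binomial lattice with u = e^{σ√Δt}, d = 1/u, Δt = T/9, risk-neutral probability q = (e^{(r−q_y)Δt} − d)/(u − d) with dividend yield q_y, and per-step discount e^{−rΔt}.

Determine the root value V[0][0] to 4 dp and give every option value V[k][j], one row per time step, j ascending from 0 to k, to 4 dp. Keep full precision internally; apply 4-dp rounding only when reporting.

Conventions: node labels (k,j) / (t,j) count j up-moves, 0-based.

price = 16.0726
tree:
16.0726
20.7569 11.1565
26.0652 15.2223 6.8494
31.7857 20.1538 10.0225 3.4614
37.1627 25.7892 14.2511 5.5203 1.2489
41.9620 31.7857 19.5707 8.6109 2.2039 0.2176
46.2456 37.1627 25.7614 13.0497 3.8575 0.4186 0.0000
50.0689 41.9620 31.7857 19.0120 6.6862 0.8050 0.0000 0.0000
53.4815 46.2456 37.1627 25.7614 11.4500 1.5483 0.0000 0.0000 0.0000
56.5274 50.0689 41.9620 31.7857 19.0120 2.9777 0.0000 0.0000 0.0000 0.0000

Δt=0.13889, u=1.12038, d=0.89256, q=0.47649, disc=e^(-rΔt)=0.99322
k=9 terminal: V=max(K-S,0) → 56.5274 50.0689 41.9620 31.7857 19.0120 2.9777 0.0000 0.0000 0.0000 0.0000
k=8: j=0 S=28.3485 intr=53.4815 cont=53.0874 V=53.4815[EX]; j=1 S=35.5844 intr=46.2456 cont=45.8926 V=46.2456[EX]; j=2 S=44.6673 intr=37.1627 cont=36.8613 V=37.1627[EX]; j=3 S=56.0686 intr=25.7614 cont=25.5248 V=25.7614[EX]; j=4 S=70.3800 intr=11.4500 cont=11.2946 V=11.4500[EX]; j=5 S=88.3444 intr=0.0000 cont=1.5483 V=1.5483[hold]; j=6 S=110.8942 intr=0.0000 cont=0.0000 V=0.0000[hold]; j=7 S=139.1997 intr=0.0000 cont=0.0000 V=0.0000[hold]; j=8 S=174.7303 intr=0.0000 cont=0.0000 V=0.0000[hold]
k=7: j=0 S=31.7611 intr=50.0689 cont=49.6943 V=50.0689[EX]; j=1 S=39.8680 intr=41.9620 cont=41.6333 V=41.9620[EX]; j=2 S=50.0443 intr=31.7857 cont=31.5148 V=31.7857[EX]; j=3 S=62.8180 intr=19.0120 cont=18.8136 V=19.0120[EX]; j=4 S=78.8523 intr=2.9777 cont=6.6862 V=6.6862[hold]; j=5 S=98.9792 intr=0.0000 cont=0.8050 V=0.8050[hold]; j=6 S=124.2435 intr=0.0000 cont=0.0000 V=0.0000[hold]; j=7 S=155.9564 intr=0.0000 cont=0.0000 V=0.0000[hold]
k=6: j=0 S=35.5844 intr=46.2456 cont=45.8926 V=46.2456[EX]; j=1 S=44.6673 intr=37.1627 cont=36.8613 V=37.1627[EX]; j=2 S=56.0686 intr=25.7614 cont=25.5248 V=25.7614[EX]; j=3 S=70.3800 intr=11.4500 cont=13.0497 V=13.0497[hold]; j=4 S=88.3444 intr=0.0000 cont=3.8575 V=3.8575[hold]; j=5 S=110.8942 intr=0.0000 cont=0.4186 V=0.4186[hold]; j=6 S=139.1997 intr=0.0000 cont=0.0000 V=0.0000[hold]
k=5: j=0 S=39.8680 intr=41.9620 cont=41.6333 V=41.9620[EX]; j=1 S=50.0443 intr=31.7857 cont=31.5148 V=31.7857[EX]; j=2 S=62.8180 intr=19.0120 cont=19.5707 V=19.5707[hold]; j=3 S=78.8523 intr=2.9777 cont=8.6109 V=8.6109[hold]; j=4 S=98.9792 intr=0.0000 cont=2.2039 V=2.2039[hold]; j=5 S=124.2435 intr=0.0000 cont=0.2176 V=0.2176[hold]
k=4: j=0 S=44.6673 intr=37.1627 cont=36.8613 V=37.1627[EX]; j=1 S=56.0686 intr=25.7614 cont=25.7892 V=25.7892[hold]; j=2 S=70.3800 intr=11.4500 cont=14.2511 V=14.2511[hold]; j=3 S=88.3444 intr=0.0000 cont=5.5203 V=5.5203[hold]; j=4 S=110.8942 intr=0.0000 cont=1.2489 V=1.2489[hold]
k=3: j=0 S=50.0443 intr=31.7857 cont=31.5280 V=31.7857[EX]; j=1 S=62.8180 intr=19.0120 cont=20.1538 V=20.1538[hold]; j=2 S=78.8523 intr=2.9777 cont=10.0225 V=10.0225[hold]; j=3 S=98.9792 intr=0.0000 cont=3.4614 V=3.4614[hold]
k=2: j=0 S=56.0686 intr=25.7614 cont=26.0652 V=26.0652[hold]; j=1 S=70.3800 intr=11.4500 cont=15.2223 V=15.2223[hold]; j=2 S=88.3444 intr=0.0000 cont=6.8494 V=6.8494[hold]
k=1: j=0 S=62.8180 intr=19.0120 cont=20.7569 V=20.7569[hold]; j=1 S=78.8523 intr=2.9777 cont=11.1565 V=11.1565[hold]
k=0: j=0 S=70.3800 intr=11.4500 cont=16.0726 V=16.0726[hold]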